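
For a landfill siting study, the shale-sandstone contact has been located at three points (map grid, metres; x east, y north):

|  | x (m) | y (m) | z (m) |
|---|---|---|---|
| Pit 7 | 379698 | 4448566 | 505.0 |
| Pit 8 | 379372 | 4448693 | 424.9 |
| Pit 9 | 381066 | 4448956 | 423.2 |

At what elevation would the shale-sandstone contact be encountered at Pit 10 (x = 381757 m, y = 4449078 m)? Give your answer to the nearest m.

Two edge vectors: Pit 7→Pit 8 = (-326, 127, -80.1), Pit 7→Pit 9 = (1368, 390, -81.8).
Normal n = (Pit 7→Pit 8) × (Pit 7→Pit 9) = (20850.4, -136243.6, -300876).
So ∂z/∂x = −n_x/n_z = 0.06929898 and ∂z/∂y = −n_y/n_z = −0.45282309.
Intercept c from Pit 7: 505 − 26312.68 + 2014413.40 = 1988605.72.
At (381757, 4449078): z = 26455.4 − 2014645.2 + 1988605.72 = 415.8 m.

416 m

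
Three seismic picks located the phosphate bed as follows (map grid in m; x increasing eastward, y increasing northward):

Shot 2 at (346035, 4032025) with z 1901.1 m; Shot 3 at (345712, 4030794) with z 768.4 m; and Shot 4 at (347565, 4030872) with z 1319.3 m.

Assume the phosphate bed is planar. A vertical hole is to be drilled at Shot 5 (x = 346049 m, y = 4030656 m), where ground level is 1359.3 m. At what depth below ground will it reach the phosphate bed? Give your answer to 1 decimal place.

Two edge vectors: Shot 2→Shot 3 = (-323, -1231, -1132.7), Shot 2→Shot 4 = (1530, -1153, -581.8).
Normal n = (Shot 2→Shot 3) × (Shot 2→Shot 4) = (-589807.3, -1920952.4, 2255849).
So ∂z/∂x = −n_x/n_z = 0.261456906 and ∂z/∂y = −n_y/n_z = 0.851542989.
Intercept c from Shot 2: 1901.1 − 90473.24 − 3433442.62 = −3522014.76.
At (346049, 4030656): z_contact = 90476.90 + 3432276.86 − 3522014.76 = 739.00 m.
Depth below ground = 1359.3 − 739.00 = 620.3 m.

620.3 m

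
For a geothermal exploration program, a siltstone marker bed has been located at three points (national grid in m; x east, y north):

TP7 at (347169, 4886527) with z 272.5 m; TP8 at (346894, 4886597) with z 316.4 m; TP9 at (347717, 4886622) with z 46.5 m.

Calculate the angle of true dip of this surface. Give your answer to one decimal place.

Two edge vectors: TP7→TP8 = (-275, 70, 43.9), TP7→TP9 = (548, 95, -226).
Normal n = (TP7→TP8) × (TP7→TP9) = (-19990.5, -38092.8, -64485).
So ∂z/∂x = −n_x/n_z = −0.31000 and ∂z/∂y = −n_y/n_z = −0.59072.
Gradient magnitude |∇z| = √(a² + b²) = √(0.09610 + 0.34895) = 0.66712.
True dip = arctan(0.66712) = 33.7°, dipping toward NNE (azimuth ≈ 028°).

33.7°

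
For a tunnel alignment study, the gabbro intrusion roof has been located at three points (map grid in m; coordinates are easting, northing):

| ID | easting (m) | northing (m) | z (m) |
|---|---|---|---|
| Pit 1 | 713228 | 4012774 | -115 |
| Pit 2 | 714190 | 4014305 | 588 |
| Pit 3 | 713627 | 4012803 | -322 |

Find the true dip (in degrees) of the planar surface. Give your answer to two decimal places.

Let the plane be z = a·easting + b·northing + c.
Pit 2−Pit 1: 962a + 1531b = 703;  Pit 3−Pit 1: 399a + 29b = −207.
Solving gives a = −0.57859, b = 0.82274.
Gradient magnitude |∇z| = √(a² + b²) = √(0.33477 + 0.67689) = 1.00582.
True dip = arctan(1.00582) = 45.17°, dipping toward SE (azimuth ≈ 145°).

45.17°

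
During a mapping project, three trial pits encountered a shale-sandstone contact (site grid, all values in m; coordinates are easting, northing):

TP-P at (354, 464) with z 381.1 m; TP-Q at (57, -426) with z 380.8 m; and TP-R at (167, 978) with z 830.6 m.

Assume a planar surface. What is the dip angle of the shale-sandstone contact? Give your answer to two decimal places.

52.88°

Two edge vectors: TP-P→TP-Q = (-297, -890, -0.3), TP-P→TP-R = (-187, 514, 449.5).
Normal n = (TP-P→TP-Q) × (TP-P→TP-R) = (-399900.8, 133557.6, -319088).
So ∂z/∂easting = −n_x/n_z = −1.25326 and ∂z/∂northing = −n_y/n_z = 0.41856.
Gradient magnitude |∇z| = √(a² + b²) = √(1.57067 + 0.17519) = 1.32131.
True dip = arctan(1.32131) = 52.88°, dipping toward ESE (azimuth ≈ 108°).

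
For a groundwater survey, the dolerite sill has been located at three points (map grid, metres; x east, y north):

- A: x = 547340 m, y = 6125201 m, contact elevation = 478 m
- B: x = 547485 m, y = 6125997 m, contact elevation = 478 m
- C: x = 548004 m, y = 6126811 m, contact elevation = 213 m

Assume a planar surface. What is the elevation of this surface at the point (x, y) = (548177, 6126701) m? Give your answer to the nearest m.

75 m

Let the plane be z = a·x + b·y + c.
B−A: 145a + 796b = 0;  C−A: 664a + 1610b = −265.
Solving gives a = −0.71482307, b = 0.13021275.
Then c = 478 − a·547340 − b·6125201 = −405849.98.
At (548177, 6126701): z = −391849.6 + 797774.6 − 405849.98 = 75.0 m.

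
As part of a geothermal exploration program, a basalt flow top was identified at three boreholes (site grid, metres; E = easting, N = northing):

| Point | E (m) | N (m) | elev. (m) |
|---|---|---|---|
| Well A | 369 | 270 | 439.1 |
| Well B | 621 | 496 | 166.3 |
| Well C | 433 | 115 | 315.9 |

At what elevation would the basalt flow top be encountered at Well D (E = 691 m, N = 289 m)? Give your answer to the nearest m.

Two edge vectors: Well A→Well B = (252, 226, -272.8), Well A→Well C = (64, -155, -123.2).
Normal n = (Well A→Well B) × (Well A→Well C) = (-70127.2, 13587.2, -53524).
So ∂z/∂E = −n_x/n_z = −1.31020 and ∂z/∂N = −n_y/n_z = 0.25385.
Intercept c from Well A: 439.1 + 483.46 − 68.54 = 854.02.
At (691, 289): z = −905.3 + 73.4 + 854.02 = 22.0 m.

22 m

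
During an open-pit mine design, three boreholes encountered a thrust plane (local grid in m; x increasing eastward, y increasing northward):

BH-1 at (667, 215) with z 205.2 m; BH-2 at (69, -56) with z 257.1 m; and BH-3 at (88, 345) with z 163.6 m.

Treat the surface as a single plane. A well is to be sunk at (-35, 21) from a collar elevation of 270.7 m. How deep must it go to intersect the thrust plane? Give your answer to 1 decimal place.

Two edge vectors: BH-1→BH-2 = (-598, -271, 51.9), BH-1→BH-3 = (-579, 130, -41.6).
Normal n = (BH-1→BH-2) × (BH-1→BH-3) = (4526.6, -54926.9, -234649).
So ∂z/∂x = −n_x/n_z = 0.01929 and ∂z/∂y = −n_y/n_z = −0.23408.
Intercept c from BH-1: 205.2 − 12.87 + 50.33 = 242.66.
At (-35, 21): z_contact = −0.68 − 4.92 + 242.66 = 237.07 m.
Depth below ground = 270.7 − 237.07 = 33.6 m.

33.6 m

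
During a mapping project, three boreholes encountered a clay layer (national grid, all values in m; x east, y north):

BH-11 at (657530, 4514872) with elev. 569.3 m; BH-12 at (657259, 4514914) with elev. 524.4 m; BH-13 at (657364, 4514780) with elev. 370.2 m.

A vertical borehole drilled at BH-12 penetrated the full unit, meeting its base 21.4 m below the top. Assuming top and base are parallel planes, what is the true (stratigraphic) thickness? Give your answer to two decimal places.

Two edge vectors: BH-11→BH-12 = (-271, 42, -44.9), BH-11→BH-13 = (-166, -92, -199.1).
Normal n = (BH-11→BH-12) × (BH-11→BH-13) = (-12493, -46502.7, 31904).
So ∂z/∂x = −n_x/n_z = 0.39158 and ∂z/∂y = −n_y/n_z = 1.45758.
|∇z| = √(a²+b²) = 1.50927, so dip δ = arctan(1.50927) = 56.47°.
True thickness = vertical thickness × cos δ = 21.4 × cos 56.47° = 11.82 m.

11.82 m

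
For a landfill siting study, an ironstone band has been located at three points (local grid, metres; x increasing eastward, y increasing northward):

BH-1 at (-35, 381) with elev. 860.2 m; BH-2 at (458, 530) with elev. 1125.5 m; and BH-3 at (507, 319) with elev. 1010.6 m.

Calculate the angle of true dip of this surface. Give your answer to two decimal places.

35.62°

Let the plane be z = a·x + b·y + c.
BH-2−BH-1: 493a + 149b = 265.3;  BH-3−BH-1: 542a − 62b = 150.4.
Solving gives a = 0.34906, b = 0.62561.
Gradient magnitude |∇z| = √(a² + b²) = √(0.12184 + 0.39139) = 0.71640.
True dip = arctan(0.71640) = 35.62°, dipping toward SSW (azimuth ≈ 209°).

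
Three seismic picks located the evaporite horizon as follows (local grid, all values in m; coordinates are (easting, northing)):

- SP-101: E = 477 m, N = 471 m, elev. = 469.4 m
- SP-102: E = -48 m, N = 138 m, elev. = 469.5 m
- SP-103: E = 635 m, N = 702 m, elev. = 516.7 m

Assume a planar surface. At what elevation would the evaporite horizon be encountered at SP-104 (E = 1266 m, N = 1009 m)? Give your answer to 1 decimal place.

482.8 m

Let the plane be z = a·E + b·N + c.
SP-102−SP-101: −525a − 333b = 0.1;  SP-103−SP-101: 158a + 231b = 47.3.
Solving gives a = −0.229737, b = 0.361898.
Then c = 469.4 − a·477 − b·471 = 408.53.
At (1266, 1009): z = −290.8 + 365.2 + 408.53 = 482.8 m.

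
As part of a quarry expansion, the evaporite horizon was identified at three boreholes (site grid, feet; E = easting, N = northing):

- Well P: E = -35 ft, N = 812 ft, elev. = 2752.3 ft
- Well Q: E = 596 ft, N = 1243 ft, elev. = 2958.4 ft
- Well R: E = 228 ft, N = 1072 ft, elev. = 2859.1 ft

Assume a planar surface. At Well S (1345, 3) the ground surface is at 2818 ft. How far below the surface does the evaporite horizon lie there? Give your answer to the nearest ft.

Let the plane be z = a·E + b·N + c.
Well Q−Well P: 631a + 431b = 206.1;  Well R−Well P: 263a + 260b = 106.8.
Solving gives a = 0.14900, b = 0.26005.
Then c = 2752.3 − a·-35 − b·812 = 2546.35.
At (1345, 3): z_contact = 200.4 + 0.8 + 2546.35 = 2747.5 ft.
Depth below ground = 2818 − 2747.5 = 70 ft.

70 ft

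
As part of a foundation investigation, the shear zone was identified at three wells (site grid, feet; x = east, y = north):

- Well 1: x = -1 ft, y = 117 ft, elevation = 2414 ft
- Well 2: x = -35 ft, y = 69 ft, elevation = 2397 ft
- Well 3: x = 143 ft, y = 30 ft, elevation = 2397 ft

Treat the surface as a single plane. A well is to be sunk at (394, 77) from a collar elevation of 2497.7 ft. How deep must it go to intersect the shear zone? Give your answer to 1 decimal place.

69.4 ft

Two edge vectors: Well 1→Well 2 = (-34, -48, -17), Well 1→Well 3 = (144, -87, -17).
Normal n = (Well 1→Well 2) × (Well 1→Well 3) = (-663, -3026, 9870).
So ∂z/∂x = −n_x/n_z = 0.06717 and ∂z/∂y = −n_y/n_z = 0.30659.
Intercept c from Well 1: 2414 + 0.07 − 35.87 = 2378.20.
At (394, 77): z_contact = 26.47 + 23.61 + 2378.20 = 2428.27 ft.
Depth below ground = 2497.7 − 2428.27 = 69.4 ft.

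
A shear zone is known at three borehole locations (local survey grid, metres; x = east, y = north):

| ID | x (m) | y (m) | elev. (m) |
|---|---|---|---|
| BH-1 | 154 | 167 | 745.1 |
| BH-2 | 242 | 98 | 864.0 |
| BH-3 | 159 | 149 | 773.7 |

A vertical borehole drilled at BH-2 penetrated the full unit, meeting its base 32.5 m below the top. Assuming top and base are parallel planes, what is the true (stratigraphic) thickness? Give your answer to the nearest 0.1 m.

17.6 m

Two edge vectors: BH-1→BH-2 = (88, -69, 118.9), BH-1→BH-3 = (5, -18, 28.6).
Normal n = (BH-1→BH-2) × (BH-1→BH-3) = (166.8, -1922.3, -1239).
So ∂z/∂x = −n_x/n_z = 0.13462 and ∂z/∂y = −n_y/n_z = −1.55149.
|∇z| = √(a²+b²) = 1.55732, so dip δ = arctan(1.55732) = 57.29°.
True thickness = vertical thickness × cos δ = 32.5 × cos 57.29° = 17.6 m.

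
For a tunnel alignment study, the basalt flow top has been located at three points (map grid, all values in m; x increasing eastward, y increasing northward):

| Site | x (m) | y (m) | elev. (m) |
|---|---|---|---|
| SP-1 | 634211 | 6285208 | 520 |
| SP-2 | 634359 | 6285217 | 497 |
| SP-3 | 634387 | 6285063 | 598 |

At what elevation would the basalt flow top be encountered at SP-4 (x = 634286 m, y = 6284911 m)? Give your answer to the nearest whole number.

Two edge vectors: SP-1→SP-2 = (148, 9, -23), SP-1→SP-3 = (176, -145, 78).
Normal n = (SP-1→SP-2) × (SP-1→SP-3) = (-2633, -15592, -23044).
So ∂z/∂x = −n_x/n_z = −0.11425968 and ∂z/∂y = −n_y/n_z = −0.67661864.
Intercept c from SP-1: 520 + 72464.74 + 4252688.91 = 4325673.65.
At (634286, 6284911): z = −72473.3 − 4252487.9 + 4325673.65 = 712.4 m.

712 m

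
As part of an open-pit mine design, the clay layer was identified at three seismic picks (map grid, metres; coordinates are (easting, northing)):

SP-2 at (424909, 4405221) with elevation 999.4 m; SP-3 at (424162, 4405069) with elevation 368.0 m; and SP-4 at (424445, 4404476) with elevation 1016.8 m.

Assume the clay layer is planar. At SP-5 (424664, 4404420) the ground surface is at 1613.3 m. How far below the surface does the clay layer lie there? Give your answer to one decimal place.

348.1 m

Two edge vectors: SP-2→SP-3 = (-747, -152, -631.4), SP-2→SP-4 = (-464, -745, 17.4).
Normal n = (SP-2→SP-3) × (SP-2→SP-4) = (-473037.8, 305967.4, 485987).
So ∂z/∂E = −n_x/n_z = 0.973354843 and ∂z/∂N = −n_y/n_z = −0.629579392.
Intercept c from SP-2: 999.4 − 413587.23 + 2773436.36 = 2360848.53.
At (424664, 4404420): z_contact = 413348.76 − 2772932.07 + 2360848.53 = 1265.22 m.
Depth below ground = 1613.3 − 1265.22 = 348.1 m.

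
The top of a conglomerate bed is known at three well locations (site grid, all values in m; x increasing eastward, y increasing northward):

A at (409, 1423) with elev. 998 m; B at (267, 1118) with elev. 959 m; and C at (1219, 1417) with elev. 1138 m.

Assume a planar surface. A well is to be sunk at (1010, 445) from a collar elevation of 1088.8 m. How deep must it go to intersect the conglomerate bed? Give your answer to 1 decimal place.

Let the plane be z = a·x + b·y + c.
B−A: −142a − 305b = −39;  C−A: 810a − 6b = 140.
Solving gives a = 0.173189, b = 0.047236.
Then c = 998 − a·409 − b·1423 = 859.95.
At (1010, 445): z_contact = 174.92 + 21.02 + 859.95 = 1055.89 m.
Depth below ground = 1088.8 − 1055.89 = 32.9 m.

32.9 m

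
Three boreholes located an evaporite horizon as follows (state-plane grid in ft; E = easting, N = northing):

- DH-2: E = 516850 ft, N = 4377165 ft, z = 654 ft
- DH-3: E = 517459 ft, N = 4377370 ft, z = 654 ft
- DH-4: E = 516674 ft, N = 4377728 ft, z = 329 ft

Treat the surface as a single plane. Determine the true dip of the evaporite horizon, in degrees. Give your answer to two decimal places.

28.86°

Let the plane be z = a·E + b·N + c.
DH-3−DH-2: 609a + 205b = 0;  DH-4−DH-2: −176a + 563b = −325.
Solving gives a = 0.17582, b = −0.52230.
Gradient magnitude |∇z| = √(a² + b²) = √(0.03091 + 0.27280) = 0.55110.
True dip = arctan(0.55110) = 28.86°, dipping toward NNW (azimuth ≈ 341°).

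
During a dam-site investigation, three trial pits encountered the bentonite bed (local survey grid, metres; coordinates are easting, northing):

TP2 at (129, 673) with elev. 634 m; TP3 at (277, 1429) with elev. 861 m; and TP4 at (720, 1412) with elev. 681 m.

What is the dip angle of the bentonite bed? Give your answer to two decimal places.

Two edge vectors: TP2→TP3 = (148, 756, 227), TP2→TP4 = (591, 739, 47).
Normal n = (TP2→TP3) × (TP2→TP4) = (-132221, 127201, -337424).
So ∂z/∂easting = −n_x/n_z = −0.39185 and ∂z/∂northing = −n_y/n_z = 0.37698.
Gradient magnitude |∇z| = √(a² + b²) = √(0.15355 + 0.14211) = 0.54375.
True dip = arctan(0.54375) = 28.54°, dipping toward SE (azimuth ≈ 134°).

28.54°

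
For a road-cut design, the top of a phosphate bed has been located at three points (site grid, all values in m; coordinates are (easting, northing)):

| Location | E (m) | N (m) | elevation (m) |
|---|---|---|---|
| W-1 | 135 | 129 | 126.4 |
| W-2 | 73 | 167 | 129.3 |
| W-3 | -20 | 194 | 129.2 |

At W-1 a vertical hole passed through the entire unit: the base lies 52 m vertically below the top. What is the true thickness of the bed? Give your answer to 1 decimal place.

Two edge vectors: W-1→W-2 = (-62, 38, 2.9), W-1→W-3 = (-155, 65, 2.8).
Normal n = (W-1→W-2) × (W-1→W-3) = (-82.1, -275.9, 1860).
So ∂z/∂E = −n_x/n_z = 0.04414 and ∂z/∂N = −n_y/n_z = 0.14833.
|∇z| = √(a²+b²) = 0.15476, so dip δ = arctan(0.15476) = 8.80°.
True thickness = vertical thickness × cos δ = 52 × cos 8.80° = 51.4 m.

51.4 m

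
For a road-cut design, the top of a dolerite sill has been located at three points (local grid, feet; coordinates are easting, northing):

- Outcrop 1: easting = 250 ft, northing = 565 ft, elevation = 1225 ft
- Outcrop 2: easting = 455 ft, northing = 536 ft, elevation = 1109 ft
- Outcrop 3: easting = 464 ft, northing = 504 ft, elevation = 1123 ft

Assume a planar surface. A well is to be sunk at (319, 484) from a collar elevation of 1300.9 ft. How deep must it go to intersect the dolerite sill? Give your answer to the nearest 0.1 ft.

Let the plane be z = a·easting + b·northing + c.
Outcrop 2−Outcrop 1: 205a − 29b = −116;  Outcrop 3−Outcrop 1: 214a − 61b = −102.
Solving gives a = −0.65375, b = −0.62137.
Then c = 1225 − a·250 − b·565 = 1739.51.
At (319, 484): z_contact = −208.55 − 300.74 + 1739.51 = 1230.22 ft.
Depth below ground = 1300.9 − 1230.22 = 70.7 ft.

70.7 ft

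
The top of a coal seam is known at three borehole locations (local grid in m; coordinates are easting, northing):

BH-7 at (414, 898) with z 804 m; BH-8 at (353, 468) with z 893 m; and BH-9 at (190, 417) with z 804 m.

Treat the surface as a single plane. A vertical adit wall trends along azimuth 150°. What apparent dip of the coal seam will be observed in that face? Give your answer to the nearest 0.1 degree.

Let the plane be z = a·easting + b·northing + c.
BH-8−BH-7: −61a − 430b = 89;  BH-9−BH-7: −224a − 481b = 0.
Solving gives a = 0.63914, b = −0.29765.
Unit vector along 150° is (sin 150°, cos 150°) = (0.5000, -0.8660).
Slope in that direction = a·(0.5000) + b·(-0.8660) = 0.57734.
Apparent dip = arctan|0.57734| = 30.0° (true dip is 35.2°, so apparent ≤ true as expected).

30.0°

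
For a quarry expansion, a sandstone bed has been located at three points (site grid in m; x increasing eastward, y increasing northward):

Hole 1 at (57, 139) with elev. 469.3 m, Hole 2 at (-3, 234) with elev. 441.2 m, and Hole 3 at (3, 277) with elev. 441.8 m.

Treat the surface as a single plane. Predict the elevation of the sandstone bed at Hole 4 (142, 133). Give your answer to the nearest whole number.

Two edge vectors: Hole 1→Hole 2 = (-60, 95, -28.1), Hole 1→Hole 3 = (-54, 138, -27.5).
Normal n = (Hole 1→Hole 2) × (Hole 1→Hole 3) = (1265.3, -132.6, -3150).
So ∂z/∂x = −n_x/n_z = 0.40168 and ∂z/∂y = −n_y/n_z = −0.04210.
Intercept c from Hole 1: 469.3 − 22.90 + 5.85 = 452.26.
At (142, 133): z = 57.0 − 5.6 + 452.26 = 503.7 m.

504 m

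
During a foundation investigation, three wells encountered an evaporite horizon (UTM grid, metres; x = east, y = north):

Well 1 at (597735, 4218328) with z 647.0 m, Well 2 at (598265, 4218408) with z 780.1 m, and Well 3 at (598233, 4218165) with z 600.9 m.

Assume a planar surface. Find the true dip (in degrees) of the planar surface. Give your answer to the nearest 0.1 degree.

36.2°

Two edge vectors: Well 1→Well 2 = (530, 80, 133.1), Well 1→Well 3 = (498, -163, -46.1).
Normal n = (Well 1→Well 2) × (Well 1→Well 3) = (18007.3, 90716.8, -126230).
So ∂z/∂x = −n_x/n_z = 0.14265 and ∂z/∂y = −n_y/n_z = 0.71866.
Gradient magnitude |∇z| = √(a² + b²) = √(0.02035 + 0.51648) = 0.73268.
True dip = arctan(0.73268) = 36.2°, dipping toward S (azimuth ≈ 191°).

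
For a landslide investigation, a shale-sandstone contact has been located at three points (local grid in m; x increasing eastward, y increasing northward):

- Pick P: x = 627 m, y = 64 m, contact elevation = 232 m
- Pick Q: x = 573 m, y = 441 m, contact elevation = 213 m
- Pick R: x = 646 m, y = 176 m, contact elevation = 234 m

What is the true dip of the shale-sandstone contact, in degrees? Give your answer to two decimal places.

Let the plane be z = a·x + b·y + c.
Pick Q−Pick P: −54a + 377b = −19;  Pick R−Pick P: 19a + 112b = 2.
Solving gives a = 0.21815, b = −0.01915.
Gradient magnitude |∇z| = √(a² + b²) = √(0.04759 + 0.00037) = 0.21899.
True dip = arctan(0.21899) = 12.35°, dipping toward W (azimuth ≈ 275°).

12.35°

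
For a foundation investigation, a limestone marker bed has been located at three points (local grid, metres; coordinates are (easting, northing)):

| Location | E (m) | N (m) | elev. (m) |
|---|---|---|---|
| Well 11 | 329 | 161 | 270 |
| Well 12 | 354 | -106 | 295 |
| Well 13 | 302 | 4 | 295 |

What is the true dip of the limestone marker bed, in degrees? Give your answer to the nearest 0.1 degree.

Two edge vectors: Well 11→Well 12 = (25, -267, 25), Well 11→Well 13 = (-27, -157, 25).
Normal n = (Well 11→Well 12) × (Well 11→Well 13) = (-2750, -1300, -11134).
So ∂z/∂E = −n_x/n_z = −0.24699 and ∂z/∂N = −n_y/n_z = −0.11676.
Gradient magnitude |∇z| = √(a² + b²) = √(0.06100 + 0.01363) = 0.27320.
True dip = arctan(0.27320) = 15.3°, dipping toward ENE (azimuth ≈ 065°).

15.3°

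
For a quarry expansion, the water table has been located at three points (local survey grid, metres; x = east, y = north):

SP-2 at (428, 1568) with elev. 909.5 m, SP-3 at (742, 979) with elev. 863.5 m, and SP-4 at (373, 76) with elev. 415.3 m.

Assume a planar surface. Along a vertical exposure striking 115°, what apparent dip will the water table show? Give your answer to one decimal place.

Two edge vectors: SP-2→SP-3 = (314, -589, -46), SP-2→SP-4 = (-55, -1492, -494.2).
Normal n = (SP-2→SP-3) × (SP-2→SP-4) = (222451.8, 157708.8, -500883).
So ∂z/∂x = −n_x/n_z = 0.44412 and ∂z/∂y = −n_y/n_z = 0.31486.
Unit vector along 115° is (sin 115°, cos 115°) = (0.9063, -0.4226).
Slope in that direction = a·(0.9063) + b·(-0.4226) = 0.26944.
Apparent dip = arctan|0.26944| = 15.1° (true dip is 28.6°, so apparent ≤ true as expected).

15.1°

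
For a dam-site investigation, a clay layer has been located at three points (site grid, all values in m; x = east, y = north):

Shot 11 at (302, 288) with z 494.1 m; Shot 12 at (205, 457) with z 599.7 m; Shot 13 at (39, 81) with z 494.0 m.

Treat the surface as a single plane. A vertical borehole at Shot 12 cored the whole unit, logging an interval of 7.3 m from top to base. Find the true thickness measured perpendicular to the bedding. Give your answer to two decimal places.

6.40 m

Two edge vectors: Shot 11→Shot 12 = (-97, 169, 105.6), Shot 11→Shot 13 = (-263, -207, -0.1).
Normal n = (Shot 11→Shot 12) × (Shot 11→Shot 13) = (21842.3, -27782.5, 64526).
So ∂z/∂x = −n_x/n_z = −0.33850 and ∂z/∂y = −n_y/n_z = 0.43056.
|∇z| = √(a²+b²) = 0.54769, so dip δ = arctan(0.54769) = 28.71°.
True thickness = vertical thickness × cos δ = 7.3 × cos 28.71° = 6.40 m.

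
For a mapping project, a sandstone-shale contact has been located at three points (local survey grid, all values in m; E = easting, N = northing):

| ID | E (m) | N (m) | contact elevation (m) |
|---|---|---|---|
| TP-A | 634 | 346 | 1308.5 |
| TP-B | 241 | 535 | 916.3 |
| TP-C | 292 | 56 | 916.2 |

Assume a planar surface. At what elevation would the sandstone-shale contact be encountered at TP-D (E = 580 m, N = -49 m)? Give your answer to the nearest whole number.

1207 m

Let the plane be z = a·E + b·N + c.
TP-B−TP-A: −393a + 189b = −392.2;  TP-C−TP-A: −342a − 290b = −392.3.
Solving gives a = 1.05193, b = 0.11221.
Then c = 1308.5 − a·634 − b·346 = 602.75.
At (580, -49): z = 610.1 − 5.5 + 602.75 = 1207.4 m.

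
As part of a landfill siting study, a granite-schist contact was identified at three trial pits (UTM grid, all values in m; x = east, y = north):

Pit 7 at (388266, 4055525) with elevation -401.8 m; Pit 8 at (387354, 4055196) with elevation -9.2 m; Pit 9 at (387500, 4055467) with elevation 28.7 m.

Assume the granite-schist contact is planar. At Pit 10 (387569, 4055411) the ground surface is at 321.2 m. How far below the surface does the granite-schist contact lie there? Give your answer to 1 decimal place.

Two edge vectors: Pit 7→Pit 8 = (-912, -329, 392.6), Pit 7→Pit 9 = (-766, -58, 430.5).
Normal n = (Pit 7→Pit 8) × (Pit 7→Pit 9) = (-118863.7, 91884.4, -199118).
So ∂z/∂x = −n_x/n_z = −0.596951054 and ∂z/∂y = −n_y/n_z = 0.461457025.
Intercept c from Pit 7: -401.8 + 231775.80 − 1871450.50 = −1640076.51.
At (387569, 4055411): z_contact = −231359.72 + 1871397.90 − 1640076.51 = -38.33 m.
Depth below ground = 321.2 − (-38.33) = 359.5 m.

359.5 m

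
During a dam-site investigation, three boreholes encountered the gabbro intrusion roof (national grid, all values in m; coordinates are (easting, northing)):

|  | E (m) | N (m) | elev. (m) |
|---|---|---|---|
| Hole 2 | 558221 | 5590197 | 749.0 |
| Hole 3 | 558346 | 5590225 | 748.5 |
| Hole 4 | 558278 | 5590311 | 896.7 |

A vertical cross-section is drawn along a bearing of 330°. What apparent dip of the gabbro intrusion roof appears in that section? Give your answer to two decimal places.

Two edge vectors: Hole 2→Hole 3 = (125, 28, -0.5), Hole 2→Hole 4 = (57, 114, 147.7).
Normal n = (Hole 2→Hole 3) × (Hole 2→Hole 4) = (4192.6, -18491, 12654).
So ∂z/∂E = −n_x/n_z = −0.33133 and ∂z/∂N = −n_y/n_z = 1.46128.
Unit vector along 330° is (sin 330°, cos 330°) = (-0.5000, 0.8660).
Slope in that direction = a·(-0.5000) + b·(0.8660) = 1.43117.
Apparent dip = arctan|1.43117| = 55.06° (true dip is 56.3°, so apparent ≤ true as expected).

55.06°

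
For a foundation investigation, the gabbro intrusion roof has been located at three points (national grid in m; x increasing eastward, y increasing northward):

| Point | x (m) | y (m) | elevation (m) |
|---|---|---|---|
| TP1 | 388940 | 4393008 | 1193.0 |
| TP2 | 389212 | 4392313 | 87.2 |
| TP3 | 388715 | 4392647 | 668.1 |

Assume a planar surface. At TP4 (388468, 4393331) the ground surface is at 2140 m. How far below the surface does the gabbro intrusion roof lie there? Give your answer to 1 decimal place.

386.4 m

Let the plane be z = a·x + b·y + c.
TP2−TP1: 272a − 695b = −1105.8;  TP3−TP1: −225a − 361b = −524.9.
Solving gives a = −0.135085459, b = 1.538211159.
Then c = 1193 − a·388940 − b·4393008 = −6703640.79.
At (388468, 4393331): z_contact = −52476.38 + 6757870.77 − 6703640.79 = 1753.60 m.
Depth below ground = 2140 − 1753.60 = 386.4 m.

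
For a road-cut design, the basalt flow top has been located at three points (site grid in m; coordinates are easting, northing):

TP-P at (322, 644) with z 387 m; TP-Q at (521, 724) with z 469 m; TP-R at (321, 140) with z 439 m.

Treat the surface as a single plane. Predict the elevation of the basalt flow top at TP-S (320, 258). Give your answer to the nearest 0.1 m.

426.3 m

Two edge vectors: TP-P→TP-Q = (199, 80, 82), TP-P→TP-R = (-1, -504, 52).
Normal n = (TP-P→TP-Q) × (TP-P→TP-R) = (45488, -10430, -100216).
So ∂z/∂easting = −n_x/n_z = 0.45390 and ∂z/∂northing = −n_y/n_z = −0.10408.
Intercept c from TP-P: 387 − 146.16 + 67.02 = 307.87.
At (320, 258): z = 145.2 − 26.9 + 307.87 = 426.3 m.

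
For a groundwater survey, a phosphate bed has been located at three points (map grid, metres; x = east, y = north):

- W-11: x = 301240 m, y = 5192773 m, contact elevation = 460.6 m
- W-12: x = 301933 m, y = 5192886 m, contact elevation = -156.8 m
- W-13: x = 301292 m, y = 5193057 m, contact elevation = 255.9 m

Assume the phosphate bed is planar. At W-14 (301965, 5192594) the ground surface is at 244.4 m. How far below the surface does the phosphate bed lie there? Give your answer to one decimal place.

258.9 m

Let the plane be z = a·x + b·y + c.
W-12−W-11: 693a + 113b = −617.4;  W-13−W-11: 52a + 284b = −204.7.
Solving gives a = −0.797180731, b = −0.574811979.
Then c = 460.6 − a·301240 − b·5192773 = 3225471.45.
At (301965, 5192594): z_contact = −240720.68 − 2984765.23 + 3225471.45 = -14.46 m.
Depth below ground = 244.4 − (-14.46) = 258.9 m.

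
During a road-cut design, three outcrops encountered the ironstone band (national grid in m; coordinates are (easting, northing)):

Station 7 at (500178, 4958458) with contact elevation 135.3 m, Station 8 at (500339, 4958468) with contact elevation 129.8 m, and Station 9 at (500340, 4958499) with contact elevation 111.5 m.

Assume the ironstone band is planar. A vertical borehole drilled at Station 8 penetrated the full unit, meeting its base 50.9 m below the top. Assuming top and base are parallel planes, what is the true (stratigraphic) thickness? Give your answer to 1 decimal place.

43.8 m

Two edge vectors: Station 7→Station 8 = (161, 10, -5.5), Station 7→Station 9 = (162, 41, -23.8).
Normal n = (Station 7→Station 8) × (Station 7→Station 9) = (-12.5, 2940.8, 4981).
So ∂z/∂E = −n_x/n_z = 0.00251 and ∂z/∂N = −n_y/n_z = −0.59040.
|∇z| = √(a²+b²) = 0.59041, so dip δ = arctan(0.59041) = 30.56°.
True thickness = vertical thickness × cos δ = 50.9 × cos 30.56° = 43.8 m.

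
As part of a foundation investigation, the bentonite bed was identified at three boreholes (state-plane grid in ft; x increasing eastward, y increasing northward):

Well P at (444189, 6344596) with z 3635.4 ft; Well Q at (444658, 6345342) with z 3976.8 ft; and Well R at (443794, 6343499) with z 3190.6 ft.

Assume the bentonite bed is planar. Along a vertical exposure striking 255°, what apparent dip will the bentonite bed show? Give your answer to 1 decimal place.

15.3°

Let the plane be z = a·x + b·y + c.
Well Q−Well P: 469a + 746b = 341.4;  Well R−Well P: −395a − 1097b = −444.8.
Solving gives a = 0.19422, b = 0.33553.
Unit vector along 255° is (sin 255°, cos 255°) = (-0.9659, -0.2588).
Slope in that direction = a·(-0.9659) + b·(-0.2588) = −0.27445.
Apparent dip = arctan|0.27445| = 15.3° (true dip is 21.2°, so apparent ≤ true as expected).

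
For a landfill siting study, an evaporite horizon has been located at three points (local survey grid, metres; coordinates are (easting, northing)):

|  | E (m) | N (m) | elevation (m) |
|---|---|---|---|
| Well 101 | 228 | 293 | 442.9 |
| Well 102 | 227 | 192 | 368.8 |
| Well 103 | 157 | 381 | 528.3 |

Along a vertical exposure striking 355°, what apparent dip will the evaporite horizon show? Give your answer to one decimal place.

Let the plane be z = a·E + b·N + c.
Well 102−Well 101: −1a − 101b = −74.1;  Well 103−Well 101: −71a + 88b = 85.4.
Solving gives a = −0.28993, b = 0.73653.
Unit vector along 355° is (sin 355°, cos 355°) = (-0.0872, 0.9962).
Slope in that direction = a·(-0.0872) + b·(0.9962) = 0.75900.
Apparent dip = arctan|0.75900| = 37.2° (true dip is 38.4°, so apparent ≤ true as expected).

37.2°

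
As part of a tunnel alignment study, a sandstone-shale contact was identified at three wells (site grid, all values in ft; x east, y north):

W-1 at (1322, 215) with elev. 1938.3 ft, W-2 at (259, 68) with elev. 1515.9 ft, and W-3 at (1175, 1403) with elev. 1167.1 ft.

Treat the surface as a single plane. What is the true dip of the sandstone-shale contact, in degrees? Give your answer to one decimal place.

Let the plane be z = a·x + b·y + c.
W-2−W-1: −1063a − 147b = −422.4;  W-3−W-1: −147a + 1188b = −771.2.
Solving gives a = 0.47894, b = −0.58990.
Gradient magnitude |∇z| = √(a² + b²) = √(0.22938 + 0.34798) = 0.75984.
True dip = arctan(0.75984) = 37.2°, dipping toward NW (azimuth ≈ 321°).

37.2°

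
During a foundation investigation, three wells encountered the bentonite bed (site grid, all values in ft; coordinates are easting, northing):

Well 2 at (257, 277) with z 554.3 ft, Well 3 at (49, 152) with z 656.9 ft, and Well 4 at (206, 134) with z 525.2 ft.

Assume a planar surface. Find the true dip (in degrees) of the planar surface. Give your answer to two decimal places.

42.63°

Let the plane be z = a·easting + b·northing + c.
Well 3−Well 2: −208a − 125b = 102.6;  Well 4−Well 2: −51a − 143b = −29.1.
Solving gives a = −0.78349, b = 0.48292.
Gradient magnitude |∇z| = √(a² + b²) = √(0.61385 + 0.23321) = 0.92036.
True dip = arctan(0.92036) = 42.63°, dipping toward ESE (azimuth ≈ 122°).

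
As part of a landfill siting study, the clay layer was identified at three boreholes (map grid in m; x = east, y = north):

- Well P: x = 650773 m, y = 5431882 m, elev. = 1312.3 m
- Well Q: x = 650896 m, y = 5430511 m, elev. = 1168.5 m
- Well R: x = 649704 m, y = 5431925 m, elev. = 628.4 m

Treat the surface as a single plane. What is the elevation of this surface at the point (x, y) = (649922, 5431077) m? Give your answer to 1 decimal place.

Two edge vectors: Well P→Well Q = (123, -1371, -143.8), Well P→Well R = (-1069, 43, -683.9).
Normal n = (Well P→Well Q) × (Well P→Well R) = (943810.3, 237841.9, -1460310).
So ∂z/∂x = −n_x/n_z = 0.646308181 and ∂z/∂y = −n_y/n_z = 0.162870829.
Intercept c from Well P: 1312.3 − 420599.91 − 884695.12 = −1303982.74.
At (649922, 5431077): z = 420049.9 + 884564.0 − 1303982.74 = 631.2 m.

631.2 m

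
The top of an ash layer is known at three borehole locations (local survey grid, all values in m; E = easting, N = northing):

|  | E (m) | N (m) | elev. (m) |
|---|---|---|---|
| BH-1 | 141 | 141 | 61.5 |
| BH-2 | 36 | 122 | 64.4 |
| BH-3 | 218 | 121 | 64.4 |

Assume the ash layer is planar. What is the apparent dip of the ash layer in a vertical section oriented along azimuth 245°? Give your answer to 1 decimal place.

Two edge vectors: BH-1→BH-2 = (-105, -19, 2.9), BH-1→BH-3 = (77, -20, 2.9).
Normal n = (BH-1→BH-2) × (BH-1→BH-3) = (2.9, 527.8, 3563).
So ∂z/∂E = −n_x/n_z = −0.00081 and ∂z/∂N = −n_y/n_z = −0.14813.
Unit vector along 245° is (sin 245°, cos 245°) = (-0.9063, -0.4226).
Slope in that direction = a·(-0.9063) + b·(-0.4226) = 0.06334.
Apparent dip = arctan|0.06334| = 3.6° (true dip is 8.4°, so apparent ≤ true as expected).

3.6°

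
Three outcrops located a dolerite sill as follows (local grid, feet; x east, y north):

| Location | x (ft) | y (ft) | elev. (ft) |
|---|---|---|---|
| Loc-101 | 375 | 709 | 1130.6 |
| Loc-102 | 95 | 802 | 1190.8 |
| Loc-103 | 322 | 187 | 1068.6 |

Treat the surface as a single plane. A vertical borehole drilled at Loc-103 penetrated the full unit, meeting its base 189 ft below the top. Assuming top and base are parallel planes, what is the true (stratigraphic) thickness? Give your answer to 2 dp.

184.68 ft

Two edge vectors: Loc-101→Loc-102 = (-280, 93, 60.2), Loc-101→Loc-103 = (-53, -522, -62).
Normal n = (Loc-101→Loc-102) × (Loc-101→Loc-103) = (25658.4, -20550.6, 151089).
So ∂z/∂x = −n_x/n_z = −0.16982 and ∂z/∂y = −n_y/n_z = 0.13602.
|∇z| = √(a²+b²) = 0.21758, so dip δ = arctan(0.21758) = 12.28°.
True thickness = vertical thickness × cos δ = 189 × cos 12.28° = 184.68 ft.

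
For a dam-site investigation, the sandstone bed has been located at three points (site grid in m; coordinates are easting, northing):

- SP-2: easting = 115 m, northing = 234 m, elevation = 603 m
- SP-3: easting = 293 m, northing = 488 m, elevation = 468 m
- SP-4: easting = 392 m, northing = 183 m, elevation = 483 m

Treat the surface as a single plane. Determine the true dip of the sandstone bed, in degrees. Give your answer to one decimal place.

27.1°

Two edge vectors: SP-2→SP-3 = (178, 254, -135), SP-2→SP-4 = (277, -51, -120).
Normal n = (SP-2→SP-3) × (SP-2→SP-4) = (-37365, -16035, -79436).
So ∂z/∂easting = −n_x/n_z = −0.47038 and ∂z/∂northing = −n_y/n_z = −0.20186.
Gradient magnitude |∇z| = √(a² + b²) = √(0.22126 + 0.04075) = 0.51186.
True dip = arctan(0.51186) = 27.1°, dipping toward ENE (azimuth ≈ 067°).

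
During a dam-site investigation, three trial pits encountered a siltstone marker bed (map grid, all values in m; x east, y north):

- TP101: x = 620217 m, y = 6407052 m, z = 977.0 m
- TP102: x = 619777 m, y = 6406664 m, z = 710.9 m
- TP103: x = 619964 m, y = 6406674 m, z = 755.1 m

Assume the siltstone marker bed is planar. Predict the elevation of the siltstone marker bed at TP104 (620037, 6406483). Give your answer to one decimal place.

Let the plane be z = a·x + b·y + c.
TP102−TP101: −440a − 388b = −266.1;  TP103−TP101: −253a − 378b = −221.9.
Solving gives a = 0.212579964, b = 0.444754680.
Then c = 977 − a·620217 − b·6407052 = −2980435.07.
At (620037, 6406483): z = 131807.4 + 2849313.3 − 2980435.07 = 685.7 m.

685.7 m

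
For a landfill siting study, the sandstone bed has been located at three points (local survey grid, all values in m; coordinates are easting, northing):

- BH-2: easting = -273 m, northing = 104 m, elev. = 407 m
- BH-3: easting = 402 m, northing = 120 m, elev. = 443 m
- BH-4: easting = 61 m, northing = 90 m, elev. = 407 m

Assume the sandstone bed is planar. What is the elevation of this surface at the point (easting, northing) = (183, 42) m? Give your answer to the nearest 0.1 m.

Let the plane be z = a·easting + b·northing + c.
BH-3−BH-2: 675a + 16b = 36;  BH-4−BH-2: 334a − 14b = 0.
Solving gives a = 0.03407, b = 0.81276.
Then c = 407 − a·-273 − b·104 = 331.77.
At (183, 42): z = 6.2 + 34.1 + 331.77 = 372.1 m.

372.1 m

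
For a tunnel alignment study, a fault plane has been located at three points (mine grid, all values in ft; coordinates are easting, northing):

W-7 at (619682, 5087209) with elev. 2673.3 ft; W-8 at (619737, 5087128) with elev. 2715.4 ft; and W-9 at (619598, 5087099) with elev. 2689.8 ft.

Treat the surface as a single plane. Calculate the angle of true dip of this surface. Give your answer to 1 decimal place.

23.3°

Two edge vectors: W-7→W-8 = (55, -81, 42.1), W-7→W-9 = (-84, -110, 16.5).
Normal n = (W-7→W-8) × (W-7→W-9) = (3294.5, -4443.9, -12854).
So ∂z/∂easting = −n_x/n_z = 0.25630 and ∂z/∂northing = −n_y/n_z = −0.34572.
Gradient magnitude |∇z| = √(a² + b²) = √(0.06569 + 0.11952) = 0.43036.
True dip = arctan(0.43036) = 23.3°, dipping toward NW (azimuth ≈ 323°).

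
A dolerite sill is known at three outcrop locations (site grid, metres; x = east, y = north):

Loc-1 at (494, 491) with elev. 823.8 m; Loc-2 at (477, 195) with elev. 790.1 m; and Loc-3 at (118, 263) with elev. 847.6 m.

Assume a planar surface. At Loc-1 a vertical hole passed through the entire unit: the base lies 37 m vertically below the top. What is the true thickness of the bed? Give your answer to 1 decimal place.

Let the plane be z = a·x + b·y + c.
Loc-2−Loc-1: −17a − 296b = −33.7;  Loc-3−Loc-1: −376a − 228b = 23.8.
Solving gives a = −0.13711, b = 0.12173.
|∇z| = √(a²+b²) = 0.18335, so dip δ = arctan(0.18335) = 10.39°.
True thickness = vertical thickness × cos δ = 37 × cos 10.39° = 36.4 m.

36.4 m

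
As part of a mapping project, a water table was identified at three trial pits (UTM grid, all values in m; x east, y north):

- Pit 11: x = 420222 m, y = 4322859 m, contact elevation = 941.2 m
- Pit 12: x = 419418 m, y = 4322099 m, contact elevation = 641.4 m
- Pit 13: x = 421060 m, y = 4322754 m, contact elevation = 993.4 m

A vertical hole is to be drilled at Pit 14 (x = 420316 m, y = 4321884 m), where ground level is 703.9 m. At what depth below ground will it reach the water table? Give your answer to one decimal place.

Two edge vectors: Pit 11→Pit 12 = (-804, -760, -299.8), Pit 11→Pit 13 = (838, -105, 52.2).
Normal n = (Pit 11→Pit 12) × (Pit 11→Pit 13) = (-71151, -209263.6, 721300).
So ∂z/∂x = −n_x/n_z = 0.098642728 and ∂z/∂y = −n_y/n_z = 0.290120061.
Intercept c from Pit 11: 941.2 − 41451.84 − 1254148.12 = −1294658.76.
At (420316, 4321884): z_contact = 41461.12 + 1253865.25 − 1294658.76 = 667.61 m.
Depth below ground = 703.9 − 667.61 = 36.3 m.

36.3 m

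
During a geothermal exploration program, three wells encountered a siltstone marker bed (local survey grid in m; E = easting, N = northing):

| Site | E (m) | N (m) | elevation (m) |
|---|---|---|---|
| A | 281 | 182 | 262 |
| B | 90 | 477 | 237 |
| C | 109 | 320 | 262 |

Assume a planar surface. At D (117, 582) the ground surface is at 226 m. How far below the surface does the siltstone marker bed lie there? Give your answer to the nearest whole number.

11 m

Let the plane be z = a·E + b·N + c.
B−A: −191a + 295b = −25;  C−A: −172a + 138b = 0.
Solving gives a = −0.14150, b = −0.17636.
Then c = 262 − a·281 − b·182 = 333.86.
At (117, 582): z_contact = −16.6 − 102.6 + 333.86 = 214.7 m.
Depth below ground = 226 − 214.7 = 11 m.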